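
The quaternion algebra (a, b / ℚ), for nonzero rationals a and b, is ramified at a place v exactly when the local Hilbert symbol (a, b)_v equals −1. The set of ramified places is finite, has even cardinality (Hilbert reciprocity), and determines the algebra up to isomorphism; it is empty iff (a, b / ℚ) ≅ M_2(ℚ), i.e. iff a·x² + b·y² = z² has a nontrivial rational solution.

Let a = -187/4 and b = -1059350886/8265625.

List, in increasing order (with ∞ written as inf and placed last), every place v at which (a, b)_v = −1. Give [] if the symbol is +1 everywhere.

[2, inf]

(a, b) ≡ (-187, -374) mod (ℚ^×)²; places V = {2, 3, 5, 11, 17, 23, ∞}.
(a,b)_17: α=1, u≡10; β=3, v≡10 (mod 17); (10|17)=-1, (10|17)=-1; sign (−1)^0·-1^3·-1^1 = +1.
(a,b)_∞: sgn(-187)=−, sgn(-374)=−, so -1.
(a,b)_3: α=0, u≡2; β=4, v≡1 (mod 3); (2|3)=-1, (1|3)=+1; sign (−1)^0·-1^4·+1^0 = +1.
(a,b)_11: α=1, u≡4; β=3, v≡2 (mod 11); (4|11)=+1, (2|11)=-1; sign (−1)^1·+1^3·-1^1 = +1.
(a,b)_23: α=0, u≡5; β=-2, v≡11 (mod 23); (5|23)=-1, (11|23)=-1; sign (−1)^0·-1^-2·-1^0 = +1.
(a,b)_5: α=0, u≡2; β=-6, v≡1 (mod 5); (2|5)=-1, (1|5)=+1; sign (−1)^0·-1^-6·+1^0 = +1.
(a,b)_2: α=-2, β=1; u≡5, v≡5 (mod 8); ε(u)ε(v)=0·0, αω(v)=-2·1, βω(u)=1·1; sum ≡ 1  ⇒  -1.
Ram(-187, -374) = {2, ∞}; no ℚ_2-point on the conic.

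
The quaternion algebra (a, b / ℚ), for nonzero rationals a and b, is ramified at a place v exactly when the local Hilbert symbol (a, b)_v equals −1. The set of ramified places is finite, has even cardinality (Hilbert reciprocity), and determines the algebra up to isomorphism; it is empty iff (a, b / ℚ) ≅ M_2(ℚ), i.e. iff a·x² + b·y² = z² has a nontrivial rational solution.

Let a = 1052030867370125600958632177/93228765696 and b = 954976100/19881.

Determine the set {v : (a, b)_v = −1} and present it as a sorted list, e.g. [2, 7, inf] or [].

[3, 23]

(a, b) ≡ (81363282, 5681) mod (ℚ^×)²; places V = {2, 3, 5, 7, 11, 13, 19, 23, 29, 31, 41, 47, ∞}.
(a,b)_19: α=5, u≡17; β=1, v≡14 (mod 19); (17|19)=+1, (14|19)=-1; sign (−1)^1·+1^1·-1^5 = +1.
(a,b)_5: α=0, u≡2; β=2, v≡4 (mod 5); (2|5)=-1, (4|5)=+1; sign (−1)^0·-1^2·+1^0 = +1.
(a,b)_7: α=3, u≡2; β=0, v≡1 (mod 7); (2|7)=+1, (1|7)=+1; sign (−1)^0·+1^0·+1^3 = +1.
(a,b)_11: α=-1, u≡4; β=0, v≡3 (mod 11); (4|11)=+1, (3|11)=+1; sign (−1)^0·+1^0·+1^-1 = +1.
(a,b)_47: α=0, u≡46; β=-2, v≡44 (mod 47); (46|47)=-1, (44|47)=-1; sign (−1)^0·-1^-2·-1^0 = +1.
(a,b)_2: α=-9, β=2; u≡1, v≡1 (mod 8); ε(u)ε(v)=0·0, αω(v)=-9·0, βω(u)=2·0; sum ≡ 0  ⇒  +1.
(a,b)_23: α=5, u≡14; β=1, v≡20 (mod 23); (14|23)=-1, (20|23)=-1; sign (−1)^1·-1^1·-1^5 = -1.
(a,b)_29: α=-2, u≡21; β=0, v≡26 (mod 29); (21|29)=-1, (26|29)=-1; sign (−1)^0·-1^0·-1^-2 = +1.
(a,b)_∞: sgn(81363282)=+, sgn(5681)=+, so +1.
(a,b)_13: α=3, u≡2; β=1, v≡7 (mod 13); (2|13)=-1, (7|13)=-1; sign (−1)^0·-1^1·-1^3 = +1.
(a,b)_41: α=4, u≡15; β=2, v≡40 (mod 41); (15|41)=-1, (40|41)=+1; sign (−1)^0·-1^2·+1^4 = +1.
(a,b)_3: α=-9, u≡2; β=-2, v≡2 (mod 3); (2|3)=-1, (2|3)=-1; sign (−1)^0·-1^-2·-1^-9 = -1.
(a,b)_31: α=1, u≡9; β=0, v≡2 (mod 31); (9|31)=+1, (2|31)=+1; sign (−1)^0·+1^0·+1^1 = +1.
|Ram(81363282, 5681)| = 2, even; anisotropic at {3, 23}.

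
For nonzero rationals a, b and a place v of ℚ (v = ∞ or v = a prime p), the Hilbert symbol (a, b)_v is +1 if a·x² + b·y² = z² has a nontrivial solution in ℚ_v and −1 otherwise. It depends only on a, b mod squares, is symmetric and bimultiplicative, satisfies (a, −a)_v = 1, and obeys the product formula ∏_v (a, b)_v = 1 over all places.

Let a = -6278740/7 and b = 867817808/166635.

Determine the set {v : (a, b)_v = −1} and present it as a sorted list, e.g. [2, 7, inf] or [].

Mod squares: a ≡ -10987795, b ≡ 18655. Check v ∈ {∞, 2, 3, 5, 7, 11, 13, 19, 23, 29, 31, 41}.
v=13: a=13^1·(≡5), b=13^1·(≡8) mod 13; (5|13)=-1, (8|13)=-1; (−1)^{1·1·6}·(-1)^1·(-1)^1 = +1.
v=3: a=3^0·(≡2), b=3^-2·(≡1) mod 3; (2|3)=-1, (1|3)=+1; (−1)^{0·-2·1}·(-1)^-2·(+1)^0 = +1.
v=5: a=5^1·(≡1), b=5^-1·(≡4) mod 5; (1|5)=+1, (4|5)=+1; (−1)^{1·-1·2}·(+1)^-1·(+1)^1 = +1.
v=2: v_2(a)=2, v_2(b)=4; units ≡ 5, 7 (mod 8); ε·ε+αω+βω = 0·1+2·0+4·1 ≡ 0  ⇒  (a,b)_2 = +1.
v=∞: -10987795 < 0 and 18655 > 0  ⇒  (a,b)_∞ = +1.
v=31: a=31^1·(≡2), b=31^0·(≡15) mod 31; (2|31)=+1, (15|31)=-1; (−1)^{1·0·15}·(+1)^0·(-1)^1 = -1.
v=7: a=7^-1·(≡1), b=7^-1·(≡5) mod 7; (1|7)=+1, (5|7)=-1; (−1)^{-1·-1·3}·(+1)^-1·(-1)^-1 = +1.
v=19: a=19^1·(≡1), b=19^0·(≡17) mod 19; (1|19)=+1, (17|19)=+1; (−1)^{1·0·9}·(+1)^0·(+1)^1 = +1.
v=29: a=29^0·(≡3), b=29^2·(≡10) mod 29; (3|29)=-1, (10|29)=-1; (−1)^{0·2·14}·(-1)^2·(-1)^0 = +1.
v=41: a=41^1·(≡11), b=41^1·(≡37) mod 41; (11|41)=-1, (37|41)=+1; (−1)^{1·1·20}·(-1)^1·(+1)^1 = -1.
v=23: a=23^0·(≡1), b=23^-2·(≡13) mod 23; (1|23)=+1, (13|23)=+1; (−1)^{0·-2·11}·(+1)^-2·(+1)^0 = +1.
v=11: a=11^0·(≡7), b=11^2·(≡10) mod 11; (7|11)=-1, (10|11)=-1; (−1)^{0·2·5}·(-1)^2·(-1)^0 = +1.
(-10987795, 18655 / ℚ) ramifies at {31, 41}: a division algebra.

[31, 41]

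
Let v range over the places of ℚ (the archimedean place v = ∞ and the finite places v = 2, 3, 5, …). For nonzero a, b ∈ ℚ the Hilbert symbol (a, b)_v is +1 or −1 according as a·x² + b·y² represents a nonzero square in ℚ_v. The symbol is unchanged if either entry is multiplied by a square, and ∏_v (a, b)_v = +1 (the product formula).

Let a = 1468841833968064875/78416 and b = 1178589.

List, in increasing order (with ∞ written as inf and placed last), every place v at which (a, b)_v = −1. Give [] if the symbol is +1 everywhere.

[3, 19, 23, 29]

(a, b) ≡ (2521695, 1178589) mod (ℚ^×)²; places V = {2, 3, 5, 11, 13, 17, 19, 23, 29, 31, ∞}.
(a,b)_31: α=1, u≡2; β=1, v≡13 (mod 31); (2|31)=+1, (13|31)=-1; sign (−1)^1·+1^1·-1^1 = +1.
(a,b)_13: α=-2, u≡8; β=0, v≡9 (mod 13); (8|13)=-1, (9|13)=+1; sign (−1)^0·-1^0·+1^-2 = +1.
(a,b)_19: α=4, u≡8; β=1, v≡15 (mod 19); (8|19)=-1, (15|19)=-1; sign (−1)^0·-1^1·-1^4 = -1.
(a,b)_2: α=-4, β=0; u≡7, v≡5 (mod 8); ε(u)ε(v)=1·0, αω(v)=-4·1, βω(u)=0·0; sum ≡ 0  ⇒  +1.
(a,b)_29: α=-1, u≡1; β=1, v≡12 (mod 29); (1|29)=+1, (12|29)=-1; sign (−1)^0·+1^1·-1^-1 = -1.
(a,b)_3: α=5, u≡1; β=1, v≡1 (mod 3); (1|3)=+1, (1|3)=+1; sign (−1)^1·+1^1·+1^5 = -1.
(a,b)_5: α=3, u≡4; β=0, v≡4 (mod 5); (4|5)=+1, (4|5)=+1; sign (−1)^0·+1^0·+1^3 = +1.
(a,b)_11: α=3, u≡9; β=0, v≡5 (mod 11); (9|11)=+1, (5|11)=+1; sign (−1)^0·+1^0·+1^3 = +1.
(a,b)_17: α=1, u≡7; β=0, v≡13 (mod 17); (7|17)=-1, (13|17)=+1; sign (−1)^0·-1^0·+1^1 = +1.
(a,b)_23: α=2, u≡7; β=1, v≡22 (mod 23); (7|23)=-1, (22|23)=-1; sign (−1)^0·-1^1·-1^2 = -1.
(a,b)_∞: sgn(2521695)=+, sgn(1178589)=+, so +1.
(2521695, 1178589 / ℚ) ramifies at {3, 19, 23, 29}: a division algebra.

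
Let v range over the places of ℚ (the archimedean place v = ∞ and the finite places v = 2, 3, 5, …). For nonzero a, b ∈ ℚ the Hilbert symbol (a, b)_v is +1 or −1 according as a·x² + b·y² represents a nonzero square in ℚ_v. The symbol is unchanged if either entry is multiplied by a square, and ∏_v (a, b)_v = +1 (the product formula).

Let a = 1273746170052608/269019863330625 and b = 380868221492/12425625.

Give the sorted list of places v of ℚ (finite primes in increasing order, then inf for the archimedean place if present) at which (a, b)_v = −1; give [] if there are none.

[11, 29]

Mod squares: a ≡ 1073, b ≡ 7733. Check v ∈ {∞, 2, 3, 5, 7, 11, 19, 29, 37, 47}.
v=11: a=11^-2·(≡6), b=11^5·(≡8) mod 11; (6|11)=-1, (8|11)=-1; (−1)^{-2·5·5}·(-1)^5·(-1)^-2 = -1.
v=3: a=3^-6·(≡2), b=3^-2·(≡2) mod 3; (2|3)=-1, (2|3)=-1; (−1)^{-6·-2·1}·(-1)^-2·(-1)^-6 = +1.
v=5: a=5^-4·(≡2), b=5^-4·(≡2) mod 5; (2|5)=-1, (2|5)=-1; (−1)^{-4·-4·2}·(-1)^-4·(-1)^-4 = +1.
v=19: a=19^2·(≡17), b=19^1·(≡10) mod 19; (17|19)=+1, (10|19)=-1; (−1)^{2·1·9}·(+1)^1·(-1)^2 = +1.
v=37: a=37^1·(≡24), b=37^1·(≡2) mod 37; (24|37)=-1, (2|37)=-1; (−1)^{1·1·18}·(-1)^1·(-1)^1 = +1.
v=47: a=47^-4·(≡40), b=47^-2·(≡1) mod 47; (40|47)=-1, (1|47)=+1; (−1)^{-4·-2·23}·(-1)^-2·(+1)^-4 = +1.
v=29: a=29^1·(≡15), b=29^2·(≡26) mod 29; (15|29)=-1, (26|29)=-1; (−1)^{1·2·14}·(-1)^2·(-1)^1 = -1.
v=7: a=7^2·(≡4), b=7^0·(≡5) mod 7; (4|7)=+1, (5|7)=-1; (−1)^{2·0·3}·(+1)^0·(-1)^2 = +1.
v=2: v_2(a)=26, v_2(b)=2; units ≡ 1, 5 (mod 8); ε·ε+αω+βω = 0·0+26·1+2·0 ≡ 0  ⇒  (a,b)_2 = +1.
v=∞: 1073 > 0 and 7733 > 0  ⇒  (a,b)_∞ = +1.
|Ram(1073, 7733)| = 2, even; anisotropic at {11, 29}.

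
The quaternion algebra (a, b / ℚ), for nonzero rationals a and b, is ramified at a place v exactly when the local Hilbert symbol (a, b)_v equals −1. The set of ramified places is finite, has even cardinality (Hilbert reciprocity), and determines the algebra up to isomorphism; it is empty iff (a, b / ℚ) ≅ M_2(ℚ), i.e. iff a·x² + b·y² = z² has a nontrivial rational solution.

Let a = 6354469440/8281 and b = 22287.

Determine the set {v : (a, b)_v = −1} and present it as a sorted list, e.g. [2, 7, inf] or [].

Mod squares: a ≡ 1225785, b ≡ 22287. Check v ∈ {∞, 2, 3, 5, 7, 11, 13, 17, 19, 23}.
v=17: a=17^1·(≡13), b=17^1·(≡2) mod 17; (13|17)=+1, (2|17)=+1; (−1)^{1·1·8}·(+1)^1·(+1)^1 = +1.
v=5: a=5^1·(≡3), b=5^0·(≡2) mod 5; (3|5)=-1, (2|5)=-1; (−1)^{1·0·2}·(-1)^0·(-1)^1 = -1.
v=2: v_2(a)=6, v_2(b)=0; units ≡ 1, 7 (mod 8); ε·ε+αω+βω = 0·1+6·0+0·0 ≡ 0  ⇒  (a,b)_2 = +1.
v=19: a=19^1·(≡10), b=19^1·(≡14) mod 19; (10|19)=-1, (14|19)=-1; (−1)^{1·1·9}·(-1)^1·(-1)^1 = -1.
v=3: a=3^5·(≡1), b=3^1·(≡1) mod 3; (1|3)=+1, (1|3)=+1; (−1)^{5·1·1}·(+1)^1·(+1)^5 = -1.
v=23: a=23^1·(≡13), b=23^1·(≡3) mod 23; (13|23)=+1, (3|23)=+1; (−1)^{1·1·11}·(+1)^1·(+1)^1 = -1.
v=11: a=11^1·(≡9), b=11^0·(≡1) mod 11; (9|11)=+1, (1|11)=+1; (−1)^{1·0·5}·(+1)^0·(+1)^1 = +1.
v=∞: 1225785 > 0 and 22287 > 0  ⇒  (a,b)_∞ = +1.
v=7: a=7^-2·(≡4), b=7^0·(≡6) mod 7; (4|7)=+1, (6|7)=-1; (−1)^{-2·0·3}·(+1)^0·(-1)^-2 = +1.
v=13: a=13^-2·(≡2), b=13^0·(≡5) mod 13; (2|13)=-1, (5|13)=-1; (−1)^{-2·0·6}·(-1)^0·(-1)^-2 = +1.
Ram(1225785, 22287) = {3, 5, 19, 23}; no ℚ_3-point on the conic.

[3, 5, 19, 23]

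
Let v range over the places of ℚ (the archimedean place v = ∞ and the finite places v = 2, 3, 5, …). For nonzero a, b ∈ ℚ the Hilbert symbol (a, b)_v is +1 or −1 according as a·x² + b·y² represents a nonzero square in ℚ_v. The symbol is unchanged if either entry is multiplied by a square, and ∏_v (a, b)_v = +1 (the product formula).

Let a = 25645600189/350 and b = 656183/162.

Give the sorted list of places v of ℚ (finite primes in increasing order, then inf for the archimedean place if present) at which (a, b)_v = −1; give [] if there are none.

[7, 17]

Mod squares: a ≡ 84854, b ≡ 10846. Check v ∈ {∞, 2, 3, 5, 7, 11, 17, 19, 29}.
v=5: a=5^-2·(≡1), b=5^0·(≡4) mod 5; (1|5)=+1, (4|5)=+1; (−1)^{-2·0·2}·(+1)^0·(+1)^-2 = +1.
v=29: a=29^1·(≡12), b=29^1·(≡26) mod 29; (12|29)=-1, (26|29)=-1; (−1)^{1·1·14}·(-1)^1·(-1)^1 = +1.
v=11: a=11^5·(≡4), b=11^3·(≡8) mod 11; (4|11)=+1, (8|11)=-1; (−1)^{5·3·5}·(+1)^3·(-1)^5 = +1.
v=2: v_2(a)=-1, v_2(b)=-1; units ≡ 3, 7 (mod 8); ε·ε+αω+βω = 1·1+-1·0+-1·1 ≡ 0  ⇒  (a,b)_2 = +1.
v=∞: 84854 > 0 and 10846 > 0  ⇒  (a,b)_∞ = +1.
v=17: a=17^2·(≡7), b=17^1·(≡1) mod 17; (7|17)=-1, (1|17)=+1; (−1)^{2·1·8}·(-1)^1·(+1)^2 = -1.
v=3: a=3^0·(≡2), b=3^-4·(≡1) mod 3; (2|3)=-1, (1|3)=+1; (−1)^{0·-4·1}·(-1)^-4·(+1)^0 = +1.
v=7: a=7^-1·(≡6), b=7^0·(≡3) mod 7; (6|7)=-1, (3|7)=-1; (−1)^{-1·0·3}·(-1)^0·(-1)^-1 = -1.
v=19: a=19^1·(≡16), b=19^0·(≡17) mod 19; (16|19)=+1, (17|19)=+1; (−1)^{1·0·9}·(+1)^0·(+1)^1 = +1.
(84854, 10846 / ℚ) ramifies at {7, 17}: a division algebra.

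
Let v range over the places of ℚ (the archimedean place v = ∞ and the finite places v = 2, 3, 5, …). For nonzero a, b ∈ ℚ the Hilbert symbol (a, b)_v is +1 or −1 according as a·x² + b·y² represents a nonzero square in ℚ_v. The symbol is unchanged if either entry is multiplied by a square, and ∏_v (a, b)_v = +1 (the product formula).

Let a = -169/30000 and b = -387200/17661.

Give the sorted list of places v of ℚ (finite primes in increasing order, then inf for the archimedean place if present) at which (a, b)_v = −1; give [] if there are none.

Mod squares: a ≡ -3, b ≡ -42. Check v ∈ {∞, 2, 3, 5, 7, 11, 13, 29}.
v=11: a=11^0·(≡6), b=11^2·(≡2) mod 11; (6|11)=-1, (2|11)=-1; (−1)^{0·2·5}·(-1)^2·(-1)^0 = +1.
v=∞: -3 < 0 and -42 < 0  ⇒  (a,b)_∞ = -1.
v=3: a=3^-1·(≡2), b=3^-1·(≡1) mod 3; (2|3)=-1, (1|3)=+1; (−1)^{-1·-1·1}·(-1)^-1·(+1)^-1 = +1.
v=5: a=5^-4·(≡2), b=5^2·(≡2) mod 5; (2|5)=-1, (2|5)=-1; (−1)^{-4·2·2}·(-1)^2·(-1)^-4 = +1.
v=29: a=29^0·(≡19), b=29^-2·(≡28) mod 29; (19|29)=-1, (28|29)=+1; (−1)^{0·-2·14}·(-1)^-2·(+1)^0 = +1.
v=7: a=7^0·(≡4), b=7^-1·(≡4) mod 7; (4|7)=+1, (4|7)=+1; (−1)^{0·-1·3}·(+1)^-1·(+1)^0 = +1.
v=13: a=13^2·(≡10), b=13^0·(≡10) mod 13; (10|13)=+1, (10|13)=+1; (−1)^{2·0·6}·(+1)^0·(+1)^2 = +1.
v=2: v_2(a)=-4, v_2(b)=7; units ≡ 5, 3 (mod 8); ε·ε+αω+βω = 0·1+-4·1+7·1 ≡ 1  ⇒  (a,b)_2 = -1.
|Ram(-3, -42)| = 2, even; anisotropic at {2, ∞}.

[2, inf]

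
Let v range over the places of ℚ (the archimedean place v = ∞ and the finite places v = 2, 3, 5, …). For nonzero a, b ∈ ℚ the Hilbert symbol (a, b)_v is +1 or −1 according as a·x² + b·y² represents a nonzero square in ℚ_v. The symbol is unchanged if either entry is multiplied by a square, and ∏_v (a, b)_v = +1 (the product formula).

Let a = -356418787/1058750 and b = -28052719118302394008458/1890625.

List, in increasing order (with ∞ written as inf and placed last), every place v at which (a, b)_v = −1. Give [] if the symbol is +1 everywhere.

[2, 17, 19, 23, 29, inf]

(a, b) ≡ (-9338, -56202) mod (ℚ^×)²; places V = {2, 3, 5, 7, 11, 17, 19, 23, 29, 43, ∞}.
(a,b)_2: α=-1, β=1; u≡3, v≡3 (mod 8); ε(u)ε(v)=1·1, αω(v)=-1·1, βω(u)=1·1; sum ≡ 1  ⇒  -1.
(a,b)_17: α=2, u≡12; β=3, v≡8 (mod 17); (12|17)=-1, (8|17)=+1; sign (−1)^0·-1^3·+1^2 = -1.
(a,b)_5: α=-4, u≡2; β=-6, v≡2 (mod 5); (2|5)=-1, (2|5)=-1; sign (−1)^0·-1^-6·-1^-4 = +1.
(a,b)_23: α=1, u≡9; β=4, v≡11 (mod 23); (9|23)=+1, (11|23)=-1; sign (−1)^0·+1^4·-1^1 = -1.
(a,b)_∞: sgn(-9338)=−, sgn(-56202)=−, so -1.
(a,b)_7: α=-1, u≡3; β=2, v≡1 (mod 7); (3|7)=-1, (1|7)=+1; sign (−1)^0·-1^2·+1^-1 = +1.
(a,b)_11: α=-2, u≡9; β=-2, v≡7 (mod 11); (9|11)=+1, (7|11)=-1; sign (−1)^0·+1^-2·-1^-2 = +1.
(a,b)_19: α=0, u≡8; β=1, v≡5 (mod 19); (8|19)=-1, (5|19)=+1; sign (−1)^0·-1^1·+1^0 = -1.
(a,b)_3: α=0, u≡1; β=5, v≡1 (mod 3); (1|3)=+1, (1|3)=+1; sign (−1)^0·+1^5·+1^0 = +1.
(a,b)_29: α=1, u≡12; β=3, v≡16 (mod 29); (12|29)=-1, (16|29)=+1; sign (−1)^0·-1^3·+1^1 = -1.
(a,b)_43: α=2, u≡23; β=2, v≡34 (mod 43); (23|43)=+1, (34|43)=-1; sign (−1)^0·+1^2·-1^2 = +1.
(-9338, -56202 / ℚ) ramifies at {2, 17, 19, 23, 29, ∞}: a division algebra.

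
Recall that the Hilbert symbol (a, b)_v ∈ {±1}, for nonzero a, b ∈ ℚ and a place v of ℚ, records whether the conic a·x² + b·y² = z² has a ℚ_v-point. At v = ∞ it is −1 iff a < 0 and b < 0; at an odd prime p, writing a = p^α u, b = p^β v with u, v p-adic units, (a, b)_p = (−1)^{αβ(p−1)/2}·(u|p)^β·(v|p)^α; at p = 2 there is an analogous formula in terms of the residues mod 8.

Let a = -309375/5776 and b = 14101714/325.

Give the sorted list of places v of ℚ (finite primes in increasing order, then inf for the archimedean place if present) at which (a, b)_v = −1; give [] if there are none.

[5, 11, 23, 29]

Mod squares: a ≡ -55, b ≡ 190762. Check v ∈ {∞, 2, 3, 5, 11, 13, 19, 23, 29, 31}.
v=∞: -55 < 0 and 190762 > 0  ⇒  (a,b)_∞ = +1.
v=23: a=23^0·(≡7), b=23^1·(≡10) mod 23; (7|23)=-1, (10|23)=-1; (−1)^{0·1·11}·(-1)^1·(-1)^0 = -1.
v=31: a=31^0·(≡16), b=31^2·(≡9) mod 31; (16|31)=+1, (9|31)=+1; (−1)^{0·2·15}·(+1)^2·(+1)^0 = +1.
v=29: a=29^0·(≡11), b=29^1·(≡28) mod 29; (11|29)=-1, (28|29)=+1; (−1)^{0·1·14}·(-1)^1·(+1)^0 = -1.
v=13: a=13^0·(≡3), b=13^-1·(≡10) mod 13; (3|13)=+1, (10|13)=+1; (−1)^{0·-1·6}·(+1)^-1·(+1)^0 = +1.
v=5: a=5^5·(≡1), b=5^-2·(≡3) mod 5; (1|5)=+1, (3|5)=-1; (−1)^{5·-2·2}·(+1)^-2·(-1)^5 = -1.
v=3: a=3^2·(≡2), b=3^0·(≡1) mod 3; (2|3)=-1, (1|3)=+1; (−1)^{2·0·1}·(-1)^0·(+1)^2 = +1.
v=2: v_2(a)=-4, v_2(b)=1; units ≡ 1, 5 (mod 8); ε·ε+αω+βω = 0·0+-4·1+1·0 ≡ 0  ⇒  (a,b)_2 = +1.
v=11: a=11^1·(≡2), b=11^1·(≡2) mod 11; (2|11)=-1, (2|11)=-1; (−1)^{1·1·5}·(-1)^1·(-1)^1 = -1.
v=19: a=19^-2·(≡12), b=19^0·(≡14) mod 19; (12|19)=-1, (14|19)=-1; (−1)^{-2·0·9}·(-1)^0·(-1)^-2 = +1.
|Ram(-55, 190762)| = 4, even; anisotropic at {5, 11, 23, 29}.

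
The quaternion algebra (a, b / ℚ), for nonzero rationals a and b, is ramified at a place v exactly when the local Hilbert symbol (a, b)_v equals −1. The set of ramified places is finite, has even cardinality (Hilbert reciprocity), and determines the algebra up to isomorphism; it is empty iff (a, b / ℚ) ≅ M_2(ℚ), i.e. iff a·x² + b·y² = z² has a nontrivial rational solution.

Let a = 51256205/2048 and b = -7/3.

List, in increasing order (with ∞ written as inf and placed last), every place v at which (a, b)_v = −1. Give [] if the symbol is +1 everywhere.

[2, 13]

Mod squares: a ≡ 17290, b ≡ -21. Check v ∈ {∞, 2, 3, 5, 7, 11, 13, 19}.
v=5: a=5^1·(≡2), b=5^0·(≡1) mod 5; (2|5)=-1, (1|5)=+1; (−1)^{1·0·2}·(-1)^0·(+1)^1 = +1.
v=3: a=3^0·(≡1), b=3^-1·(≡2) mod 3; (1|3)=+1, (2|3)=-1; (−1)^{0·-1·1}·(+1)^-1·(-1)^0 = +1.
v=2: v_2(a)=-11, v_2(b)=0; units ≡ 5, 3 (mod 8); ε·ε+αω+βω = 0·1+-11·1+0·1 ≡ 1  ⇒  (a,b)_2 = -1.
v=11: a=11^2·(≡3), b=11^0·(≡5) mod 11; (3|11)=+1, (5|11)=+1; (−1)^{2·0·5}·(+1)^0·(+1)^2 = +1.
v=19: a=19^1·(≡5), b=19^0·(≡4) mod 19; (5|19)=+1, (4|19)=+1; (−1)^{1·0·9}·(+1)^0·(+1)^1 = +1.
v=∞: 17290 > 0 and -21 < 0  ⇒  (a,b)_∞ = +1.
v=7: a=7^3·(≡5), b=7^1·(≡2) mod 7; (5|7)=-1, (2|7)=+1; (−1)^{3·1·3}·(-1)^1·(+1)^3 = +1.
v=13: a=13^1·(≡4), b=13^0·(≡2) mod 13; (4|13)=+1, (2|13)=-1; (−1)^{1·0·6}·(+1)^0·(-1)^1 = -1.
(17290, -21 / ℚ) ramifies at {2, 13}: a division algebra.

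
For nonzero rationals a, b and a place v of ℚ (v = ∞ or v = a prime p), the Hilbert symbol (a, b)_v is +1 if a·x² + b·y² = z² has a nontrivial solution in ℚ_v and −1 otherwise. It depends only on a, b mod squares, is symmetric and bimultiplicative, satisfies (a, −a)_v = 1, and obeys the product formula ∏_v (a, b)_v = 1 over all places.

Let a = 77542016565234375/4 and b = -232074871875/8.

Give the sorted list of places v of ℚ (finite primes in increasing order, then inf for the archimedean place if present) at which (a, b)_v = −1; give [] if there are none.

Mod squares: a ≡ 7, b ≡ -2310. Check v ∈ {∞, 2, 3, 5, 7, 11}.
v=∞: 7 > 0 and -2310 < 0  ⇒  (a,b)_∞ = +1.
v=11: a=11^2·(≡8), b=11^1·(≡10) mod 11; (8|11)=-1, (10|11)=-1; (−1)^{2·1·5}·(-1)^1·(-1)^2 = -1.
v=7: a=7^3·(≡4), b=7^3·(≡5) mod 7; (4|7)=+1, (5|7)=-1; (−1)^{3·3·3}·(+1)^3·(-1)^3 = +1.
v=5: a=5^8·(≡3), b=5^5·(≡2) mod 5; (3|5)=-1, (2|5)=-1; (−1)^{8·5·2}·(-1)^5·(-1)^8 = -1.
v=2: v_2(a)=-2, v_2(b)=-3; units ≡ 7, 5 (mod 8); ε·ε+αω+βω = 1·0+-2·1+-3·0 ≡ 0  ⇒  (a,b)_2 = +1.
v=3: a=3^14·(≡1), b=3^9·(≡1) mod 3; (1|3)=+1, (1|3)=+1; (−1)^{14·9·1}·(+1)^9·(+1)^14 = +1.
|Ram(7, -2310)| = 2, even; anisotropic at {5, 11}.

[5, 11]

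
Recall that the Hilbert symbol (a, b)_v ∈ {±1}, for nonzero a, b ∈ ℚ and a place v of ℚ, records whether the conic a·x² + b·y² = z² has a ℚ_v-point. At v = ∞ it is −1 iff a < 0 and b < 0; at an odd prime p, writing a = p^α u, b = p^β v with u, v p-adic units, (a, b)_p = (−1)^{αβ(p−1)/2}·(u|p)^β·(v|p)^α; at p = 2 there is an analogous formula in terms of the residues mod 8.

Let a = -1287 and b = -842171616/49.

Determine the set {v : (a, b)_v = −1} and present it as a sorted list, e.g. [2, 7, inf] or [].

[13, inf]

(a, b) ≡ (-143, -286) mod (ℚ^×)²; places V = {2, 3, 7, 11, 13, ∞}.
(a,b)_13: α=1, u≡5; β=3, v≡12 (mod 13); (5|13)=-1, (12|13)=+1; sign (−1)^0·-1^3·+1^1 = -1.
(a,b)_3: α=2, u≡1; β=2, v≡2 (mod 3); (1|3)=+1, (2|3)=-1; sign (−1)^0·+1^2·-1^2 = +1.
(a,b)_11: α=1, u≡4; β=3, v≡10 (mod 11); (4|11)=+1, (10|11)=-1; sign (−1)^1·+1^3·-1^1 = +1.
(a,b)_∞: sgn(-143)=−, sgn(-286)=−, so -1.
(a,b)_7: α=0, u≡1; β=-2, v≡1 (mod 7); (1|7)=+1, (1|7)=+1; sign (−1)^0·+1^-2·+1^0 = +1.
(a,b)_2: α=0, β=5; u≡1, v≡1 (mod 8); ε(u)ε(v)=0·0, αω(v)=0·0, βω(u)=5·0; sum ≡ 0  ⇒  +1.
Ram(-143, -286) = {13, ∞}; no ℚ_13-point on the conic.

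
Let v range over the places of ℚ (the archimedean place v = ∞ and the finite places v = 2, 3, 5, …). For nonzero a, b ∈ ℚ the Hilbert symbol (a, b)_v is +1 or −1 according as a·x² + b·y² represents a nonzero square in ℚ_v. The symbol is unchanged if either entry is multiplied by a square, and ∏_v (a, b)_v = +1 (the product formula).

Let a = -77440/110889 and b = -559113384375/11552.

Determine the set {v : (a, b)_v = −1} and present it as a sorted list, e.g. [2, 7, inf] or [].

(a, b) ≡ (-10, -2454270) mod (ℚ^×)²; places V = {2, 3, 5, 7, 11, 13, 19, 29, 31, 37, ∞}.
(a,b)_29: α=0, u≡18; β=1, v≡15 (mod 29); (18|29)=-1, (15|29)=-1; sign (−1)^0·-1^1·-1^0 = -1.
(a,b)_31: α=0, u≡30; β=1, v≡8 (mod 31); (30|31)=-1, (8|31)=+1; sign (−1)^0·-1^1·+1^0 = -1.
(a,b)_5: α=1, u≡3; β=5, v≡1 (mod 5); (3|5)=-1, (1|5)=+1; sign (−1)^0·-1^5·+1^1 = -1.
(a,b)_∞: sgn(-10)=−, sgn(-2454270)=−, so -1.
(a,b)_2: α=7, β=-5; u≡3, v≡1 (mod 8); ε(u)ε(v)=1·0, αω(v)=7·0, βω(u)=-5·1; sum ≡ 1  ⇒  -1.
(a,b)_19: α=0, u≡16; β=-2, v≡4 (mod 19); (16|19)=+1, (4|19)=+1; sign (−1)^0·+1^-2·+1^0 = +1.
(a,b)_37: α=-2, u≡16; β=0, v≡20 (mod 37); (16|37)=+1, (20|37)=-1; sign (−1)^0·+1^0·-1^-2 = +1.
(a,b)_11: α=2, u≡1; β=0, v≡2 (mod 11); (1|11)=+1, (2|11)=-1; sign (−1)^0·+1^0·-1^2 = +1.
(a,b)_13: α=0, u≡12; β=1, v≡3 (mod 13); (12|13)=+1, (3|13)=+1; sign (−1)^0·+1^1·+1^0 = +1.
(a,b)_7: α=0, u≡4; β=1, v≡3 (mod 7); (4|7)=+1, (3|7)=-1; sign (−1)^0·+1^1·-1^0 = +1.
(a,b)_3: α=-4, u≡2; β=7, v≡1 (mod 3); (2|3)=-1, (1|3)=+1; sign (−1)^0·-1^7·+1^-4 = -1.
(-10, -2454270 / ℚ) ramifies at {2, 3, 5, 29, 31, ∞}: a division algebra.

[2, 3, 5, 29, 31, inf]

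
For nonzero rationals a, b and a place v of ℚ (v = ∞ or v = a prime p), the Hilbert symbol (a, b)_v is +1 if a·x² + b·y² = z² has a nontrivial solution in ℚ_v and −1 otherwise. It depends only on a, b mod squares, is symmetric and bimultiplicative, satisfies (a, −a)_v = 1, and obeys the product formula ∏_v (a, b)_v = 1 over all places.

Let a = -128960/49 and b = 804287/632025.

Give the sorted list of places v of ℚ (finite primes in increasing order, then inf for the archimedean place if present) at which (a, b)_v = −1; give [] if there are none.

[5, 31]

Mod squares: a ≡ -2015, b ≡ 23. Check v ∈ {∞, 2, 3, 5, 7, 11, 13, 17, 23, 31, 53}.
v=2: v_2(a)=6, v_2(b)=0; units ≡ 1, 7 (mod 8); ε·ε+αω+βω = 0·1+6·0+0·0 ≡ 0  ⇒  (a,b)_2 = +1.
v=7: a=7^-2·(≡1), b=7^0·(≡4) mod 7; (1|7)=+1, (4|7)=+1; (−1)^{-2·0·3}·(+1)^0·(+1)^-2 = +1.
v=53: a=53^0·(≡16), b=53^-2·(≡5) mod 53; (16|53)=+1, (5|53)=-1; (−1)^{0·-2·26}·(+1)^-2·(-1)^0 = +1.
v=3: a=3^0·(≡1), b=3^-2·(≡2) mod 3; (1|3)=+1, (2|3)=-1; (−1)^{0·-2·1}·(+1)^-2·(-1)^0 = +1.
v=∞: -2015 < 0 and 23 > 0  ⇒  (a,b)_∞ = +1.
v=5: a=5^1·(≡2), b=5^-2·(≡2) mod 5; (2|5)=-1, (2|5)=-1; (−1)^{1·-2·2}·(-1)^-2·(-1)^1 = -1.
v=17: a=17^0·(≡16), b=17^2·(≡5) mod 17; (16|17)=+1, (5|17)=-1; (−1)^{0·2·8}·(+1)^2·(-1)^0 = +1.
v=11: a=11^0·(≡3), b=11^2·(≡4) mod 11; (3|11)=+1, (4|11)=+1; (−1)^{0·2·5}·(+1)^2·(+1)^0 = +1.
v=13: a=13^1·(≡9), b=13^0·(≡4) mod 13; (9|13)=+1, (4|13)=+1; (−1)^{1·0·6}·(+1)^0·(+1)^1 = +1.
v=31: a=31^1·(≡10), b=31^0·(≡13) mod 31; (10|31)=+1, (13|31)=-1; (−1)^{1·0·15}·(+1)^0·(-1)^1 = -1.
v=23: a=23^0·(≡8), b=23^1·(≡4) mod 23; (8|23)=+1, (4|23)=+1; (−1)^{0·1·11}·(+1)^1·(+1)^0 = +1.
(-2015, 23 / ℚ) ramifies at {5, 31}: a division algebra.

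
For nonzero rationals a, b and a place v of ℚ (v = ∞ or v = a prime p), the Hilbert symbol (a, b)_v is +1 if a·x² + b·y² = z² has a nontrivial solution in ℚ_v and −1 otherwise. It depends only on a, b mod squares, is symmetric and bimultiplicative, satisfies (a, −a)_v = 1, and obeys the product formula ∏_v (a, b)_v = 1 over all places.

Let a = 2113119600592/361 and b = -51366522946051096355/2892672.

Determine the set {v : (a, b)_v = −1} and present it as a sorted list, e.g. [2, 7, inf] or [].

[2, 5, 11, 31]

Mod squares: a ≡ 13, b ≡ -753610. Check v ∈ {∞, 2, 3, 5, 7, 11, 13, 17, 19, 31}.
v=7: a=7^4·(≡3), b=7^0·(≡5) mod 7; (3|7)=-1, (5|7)=-1; (−1)^{4·0·3}·(-1)^0·(-1)^4 = +1.
v=5: a=5^0·(≡2), b=5^1·(≡2) mod 5; (2|5)=-1, (2|5)=-1; (−1)^{0·1·2}·(-1)^1·(-1)^0 = -1.
v=3: a=3^0·(≡1), b=3^-6·(≡2) mod 3; (1|3)=+1, (2|3)=-1; (−1)^{0·-6·1}·(+1)^-6·(-1)^0 = +1.
v=13: a=13^1·(≡10), b=13^5·(≡10) mod 13; (10|13)=+1, (10|13)=+1; (−1)^{1·5·6}·(+1)^5·(+1)^1 = +1.
v=2: v_2(a)=4, v_2(b)=-7; units ≡ 5, 3 (mod 8); ε·ε+αω+βω = 0·1+4·1+-7·1 ≡ 1  ⇒  (a,b)_2 = -1.
v=19: a=19^-2·(≡15), b=19^0·(≡11) mod 19; (15|19)=-1, (11|19)=+1; (−1)^{-2·0·9}·(-1)^0·(+1)^-2 = +1.
v=11: a=11^4·(≡10), b=11^7·(≡3) mod 11; (10|11)=-1, (3|11)=+1; (−1)^{4·7·5}·(-1)^7·(+1)^4 = -1.
v=17: a=17^2·(≡16), b=17^5·(≡3) mod 17; (16|17)=+1, (3|17)=-1; (−1)^{2·5·8}·(+1)^5·(-1)^2 = +1.
v=31: a=31^0·(≡22), b=31^-1·(≡14) mod 31; (22|31)=-1, (14|31)=+1; (−1)^{0·-1·15}·(-1)^-1·(+1)^0 = -1.
v=∞: 13 > 0 and -753610 < 0  ⇒  (a,b)_∞ = +1.
(13, -753610 / ℚ) ramifies at {2, 5, 11, 31}: a division algebra.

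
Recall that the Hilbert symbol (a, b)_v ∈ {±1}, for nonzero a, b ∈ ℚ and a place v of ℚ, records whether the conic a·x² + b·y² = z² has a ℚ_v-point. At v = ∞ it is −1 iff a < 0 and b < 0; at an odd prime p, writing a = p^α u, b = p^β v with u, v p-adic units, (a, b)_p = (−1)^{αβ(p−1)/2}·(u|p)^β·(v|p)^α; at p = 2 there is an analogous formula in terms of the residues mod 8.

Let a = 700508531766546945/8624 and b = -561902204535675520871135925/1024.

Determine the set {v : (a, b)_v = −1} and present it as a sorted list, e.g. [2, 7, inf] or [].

(a, b) ≡ (599496755, -1333) mod (ℚ^×)²; places V = {2, 3, 5, 7, 11, 13, 17, 19, 31, 37, 43, ∞}.
(a,b)_∞: sgn(599496755)=+, sgn(-1333)=−, so +1.
(a,b)_31: α=1, u≡22; β=3, v≡14 (mod 31); (22|31)=-1, (14|31)=+1; sign (−1)^1·-1^3·+1^1 = +1.
(a,b)_43: α=1, u≡6; β=3, v≡2 (mod 43); (6|43)=+1, (2|43)=-1; sign (−1)^1·+1^3·-1^1 = +1.
(a,b)_19: α=2, u≡14; β=4, v≡7 (mod 19); (14|19)=-1, (7|19)=+1; sign (−1)^0·-1^4·+1^2 = +1.
(a,b)_7: α=-2, u≡1; β=0, v≡2 (mod 7); (1|7)=+1, (2|7)=+1; sign (−1)^0·+1^0·+1^-2 = +1.
(a,b)_11: α=-1, u≡8; β=2, v≡3 (mod 11); (8|11)=-1, (3|11)=+1; sign (−1)^0·-1^2·+1^-1 = +1.
(a,b)_37: α=1, u≡20; β=2, v≡36 (mod 37); (20|37)=-1, (36|37)=+1; sign (−1)^0·-1^2·+1^1 = +1.
(a,b)_5: α=1, u≡1; β=2, v≡2 (mod 5); (1|5)=+1, (2|5)=-1; sign (−1)^0·+1^2·-1^1 = -1.
(a,b)_17: α=3, u≡8; β=2, v≡14 (mod 17); (8|17)=+1, (14|17)=-1; sign (−1)^0·+1^2·-1^3 = -1.
(a,b)_3: α=6, u≡2; β=2, v≡2 (mod 3); (2|3)=-1, (2|3)=-1; sign (−1)^0·-1^2·-1^6 = +1.
(a,b)_13: α=3, u≡10; β=2, v≡7 (mod 13); (10|13)=+1, (7|13)=-1; sign (−1)^0·+1^2·-1^3 = -1.
(a,b)_2: α=-4, β=-10; u≡3, v≡3 (mod 8); ε(u)ε(v)=1·1, αω(v)=-4·1, βω(u)=-10·1; sum ≡ 1  ⇒  -1.
(599496755, -1333 / ℚ) ramifies at {2, 5, 13, 17}: a division algebra.

[2, 5, 13, 17]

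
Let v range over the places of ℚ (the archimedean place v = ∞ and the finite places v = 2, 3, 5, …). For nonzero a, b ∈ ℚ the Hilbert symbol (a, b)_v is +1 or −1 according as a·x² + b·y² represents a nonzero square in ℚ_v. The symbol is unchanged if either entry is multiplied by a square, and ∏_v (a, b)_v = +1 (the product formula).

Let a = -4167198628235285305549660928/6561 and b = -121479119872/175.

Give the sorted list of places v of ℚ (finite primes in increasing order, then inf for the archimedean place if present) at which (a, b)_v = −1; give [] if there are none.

[11, 29, 37, inf]

(a, b) ≡ (-203, -1569799) mod (ℚ^×)²; places V = {2, 3, 5, 7, 11, 19, 23, 29, 31, 37, ∞}.
(a,b)_5: α=0, u≡2; β=-2, v≡4 (mod 5); (2|5)=-1, (4|5)=+1; sign (−1)^0·-1^-2·+1^0 = +1.
(a,b)_37: α=2, u≡24; β=1, v≡11 (mod 37); (24|37)=-1, (11|37)=+1; sign (−1)^0·-1^1·+1^2 = -1.
(a,b)_31: α=2, u≡7; β=0, v≡9 (mod 31); (7|31)=+1, (9|31)=+1; sign (−1)^0·+1^0·+1^2 = +1.
(a,b)_19: α=2, u≡6; β=1, v≡13 (mod 19); (6|19)=+1, (13|19)=-1; sign (−1)^0·+1^1·-1^2 = +1.
(a,b)_2: α=8, β=10; u≡5, v≡1 (mod 8); ε(u)ε(v)=0·0, αω(v)=8·0, βω(u)=10·1; sum ≡ 0  ⇒  +1.
(a,b)_∞: sgn(-203)=−, sgn(-1569799)=−, so -1.
(a,b)_7: α=3, u≡6; β=-1, v≡4 (mod 7); (6|7)=-1, (4|7)=+1; sign (−1)^1·-1^-1·+1^3 = +1.
(a,b)_11: α=4, u≡8; β=1, v≡4 (mod 11); (8|11)=-1, (4|11)=+1; sign (−1)^0·-1^1·+1^4 = -1.
(a,b)_3: α=-8, u≡1; β=0, v≡2 (mod 3); (1|3)=+1, (2|3)=-1; sign (−1)^0·+1^0·-1^-8 = +1.
(a,b)_23: α=4, u≡12; β=2, v≡17 (mod 23); (12|23)=+1, (17|23)=-1; sign (−1)^0·+1^2·-1^4 = +1.
(a,b)_29: α=3, u≡1; β=1, v≡21 (mod 29); (1|29)=+1, (21|29)=-1; sign (−1)^0·+1^1·-1^3 = -1.
|Ram(-203, -1569799)| = 4, even; anisotropic at {11, 29, 37, ∞}.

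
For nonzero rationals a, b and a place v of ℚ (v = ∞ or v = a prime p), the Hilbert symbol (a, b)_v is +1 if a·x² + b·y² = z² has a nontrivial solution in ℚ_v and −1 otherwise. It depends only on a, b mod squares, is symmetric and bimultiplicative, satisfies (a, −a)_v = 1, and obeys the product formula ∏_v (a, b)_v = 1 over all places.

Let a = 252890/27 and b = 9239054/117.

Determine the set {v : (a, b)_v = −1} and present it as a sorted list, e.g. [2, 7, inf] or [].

[3, 5, 19, 23]

Mod squares: a ≡ 6270, b ≡ 124982. Check v ∈ {∞, 2, 3, 5, 11, 13, 19, 23, 31}.
v=19: a=19^1·(≡6), b=19^1·(≡6) mod 19; (6|19)=+1, (6|19)=+1; (−1)^{1·1·9}·(+1)^1·(+1)^1 = -1.
v=11: a=11^3·(≡5), b=11^1·(≡6) mod 11; (5|11)=+1, (6|11)=-1; (−1)^{3·1·5}·(+1)^1·(-1)^3 = +1.
v=∞: 6270 > 0 and 124982 > 0  ⇒  (a,b)_∞ = +1.
v=13: a=13^0·(≡1), b=13^-1·(≡5) mod 13; (1|13)=+1, (5|13)=-1; (−1)^{0·-1·6}·(+1)^-1·(-1)^0 = +1.
v=5: a=5^1·(≡4), b=5^0·(≡2) mod 5; (4|5)=+1, (2|5)=-1; (−1)^{1·0·2}·(+1)^0·(-1)^1 = -1.
v=31: a=31^0·(≡2), b=31^2·(≡26) mod 31; (2|31)=+1, (26|31)=-1; (−1)^{0·2·15}·(+1)^2·(-1)^0 = +1.
v=2: v_2(a)=1, v_2(b)=1; units ≡ 7, 3 (mod 8); ε·ε+αω+βω = 1·1+1·1+1·0 ≡ 0  ⇒  (a,b)_2 = +1.
v=3: a=3^-3·(≡2), b=3^-2·(≡2) mod 3; (2|3)=-1, (2|3)=-1; (−1)^{-3·-2·1}·(-1)^-2·(-1)^-3 = -1.
v=23: a=23^0·(≡7), b=23^1·(≡13) mod 23; (7|23)=-1, (13|23)=+1; (−1)^{0·1·11}·(-1)^1·(+1)^0 = -1.
(6270, 124982 / ℚ) ramifies at {3, 5, 19, 23}: a division algebra.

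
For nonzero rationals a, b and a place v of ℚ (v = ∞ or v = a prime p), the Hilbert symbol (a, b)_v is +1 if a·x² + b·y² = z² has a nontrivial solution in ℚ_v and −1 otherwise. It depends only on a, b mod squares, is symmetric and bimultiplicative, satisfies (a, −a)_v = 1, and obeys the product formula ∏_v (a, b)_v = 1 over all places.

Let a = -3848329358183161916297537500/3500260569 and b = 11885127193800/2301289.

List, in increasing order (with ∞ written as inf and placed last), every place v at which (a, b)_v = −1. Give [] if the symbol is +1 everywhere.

(a, b) ≡ (-1015, 5500082) mod (ℚ^×)²; places V = {2, 3, 5, 7, 13, 17, 19, 23, 29, 31, 37, 41, ∞}.
(a,b)_17: α=4, u≡7; β=0, v≡16 (mod 17); (7|17)=-1, (16|17)=+1; sign (−1)^0·-1^0·+1^4 = +1.
(a,b)_7: α=7, u≡4; β=5, v≡4 (mod 7); (4|7)=+1, (4|7)=+1; sign (−1)^1·+1^5·+1^7 = -1.
(a,b)_13: α=-2, u≡12; β=0, v≡1 (mod 13); (12|13)=+1, (1|13)=+1; sign (−1)^0·+1^0·+1^-2 = +1.
(a,b)_3: α=-2, u≡2; β=2, v≡2 (mod 3); (2|3)=-1, (2|3)=-1; sign (−1)^0·-1^2·-1^-2 = +1.
(a,b)_41: α=-2, u≡8; β=-2, v≡11 (mod 41); (8|41)=+1, (11|41)=-1; sign (−1)^0·+1^-2·-1^-2 = +1.
(a,b)_23: α=2, u≡7; β=1, v≡12 (mod 23); (7|23)=-1, (12|23)=+1; sign (−1)^0·-1^1·+1^2 = -1.
(a,b)_∞: sgn(-1015)=−, sgn(5500082)=+, so +1.
(a,b)_2: α=2, β=3; u≡1, v≡1 (mod 8); ε(u)ε(v)=0·0, αω(v)=2·0, βω(u)=3·0; sum ≡ 0  ⇒  +1.
(a,b)_19: α=2, u≡5; β=1, v≡18 (mod 19); (5|19)=+1, (18|19)=-1; sign (−1)^0·+1^1·-1^2 = +1.
(a,b)_31: α=2, u≡10; β=1, v≡16 (mod 31); (10|31)=+1, (16|31)=+1; sign (−1)^0·+1^1·+1^2 = +1.
(a,b)_29: α=3, u≡24; β=1, v≡27 (mod 29); (24|29)=+1, (27|29)=-1; sign (−1)^0·+1^1·-1^3 = -1.
(a,b)_5: α=5, u≡2; β=2, v≡3 (mod 5); (2|5)=-1, (3|5)=-1; sign (−1)^0·-1^2·-1^5 = -1.
(a,b)_37: α=-2, u≡21; β=-2, v≡15 (mod 37); (21|37)=+1, (15|37)=-1; sign (−1)^0·+1^-2·-1^-2 = +1.
(-1015, 5500082 / ℚ) ramifies at {5, 7, 23, 29}: a division algebra.

[5, 7, 23, 29]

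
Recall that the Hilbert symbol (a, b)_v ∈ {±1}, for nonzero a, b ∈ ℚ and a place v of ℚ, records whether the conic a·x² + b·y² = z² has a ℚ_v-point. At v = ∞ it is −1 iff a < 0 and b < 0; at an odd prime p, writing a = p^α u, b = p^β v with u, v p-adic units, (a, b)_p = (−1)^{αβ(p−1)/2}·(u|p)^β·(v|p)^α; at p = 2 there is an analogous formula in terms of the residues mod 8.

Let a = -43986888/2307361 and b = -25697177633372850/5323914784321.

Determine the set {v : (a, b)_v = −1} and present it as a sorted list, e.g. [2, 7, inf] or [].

[2, 3, 11, inf]

Mod squares: a ≡ -1122, b ≡ -34. Check v ∈ {∞, 2, 3, 5, 7, 11, 17, 31}.
v=7: a=7^-4·(≡3), b=7^-8·(≡1) mod 7; (3|7)=-1, (1|7)=+1; (−1)^{-4·-8·3}·(-1)^-8·(+1)^-4 = +1.
v=11: a=11^3·(≡7), b=11^6·(≡2) mod 11; (7|11)=-1, (2|11)=-1; (−1)^{3·6·5}·(-1)^6·(-1)^3 = -1.
v=3: a=3^5·(≡1), b=3^10·(≡2) mod 3; (1|3)=+1, (2|3)=-1; (−1)^{5·10·1}·(+1)^10·(-1)^5 = -1.
v=2: v_2(a)=3, v_2(b)=1; units ≡ 7, 7 (mod 8); ε·ε+αω+βω = 1·1+3·0+1·0 ≡ 1  ⇒  (a,b)_2 = -1.
v=5: a=5^0·(≡2), b=5^2·(≡1) mod 5; (2|5)=-1, (1|5)=+1; (−1)^{0·2·2}·(-1)^2·(+1)^0 = +1.
v=31: a=31^-2·(≡18), b=31^-4·(≡2) mod 31; (18|31)=+1, (2|31)=+1; (−1)^{-2·-4·15}·(+1)^-4·(+1)^-2 = +1.
v=∞: -1122 < 0 and -34 < 0  ⇒  (a,b)_∞ = -1.
v=17: a=17^1·(≡2), b=17^3·(≡16) mod 17; (2|17)=+1, (16|17)=+1; (−1)^{1·3·8}·(+1)^3·(+1)^1 = +1.
|Ram(-1122, -34)| = 4, even; anisotropic at {2, 3, 11, ∞}.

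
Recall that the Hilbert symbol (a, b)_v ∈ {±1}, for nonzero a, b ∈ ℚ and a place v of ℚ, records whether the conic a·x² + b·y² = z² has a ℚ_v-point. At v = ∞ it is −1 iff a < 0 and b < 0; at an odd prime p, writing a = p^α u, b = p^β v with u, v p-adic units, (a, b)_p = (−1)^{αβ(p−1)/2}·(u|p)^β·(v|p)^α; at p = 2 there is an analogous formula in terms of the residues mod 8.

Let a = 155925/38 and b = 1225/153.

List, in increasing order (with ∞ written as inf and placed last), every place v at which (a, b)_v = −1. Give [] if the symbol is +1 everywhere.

(a, b) ≡ (2926, 17) mod (ℚ^×)²; places V = {2, 3, 5, 7, 11, 17, 19, ∞}.
(a,b)_∞: sgn(2926)=+, sgn(17)=+, so +1.
(a,b)_2: α=-1, β=0; u≡7, v≡1 (mod 8); ε(u)ε(v)=1·0, αω(v)=-1·0, βω(u)=0·0; sum ≡ 0  ⇒  +1.
(a,b)_7: α=1, u≡5; β=2, v≡3 (mod 7); (5|7)=-1, (3|7)=-1; sign (−1)^0·-1^2·-1^1 = -1.
(a,b)_17: α=0, u≡13; β=-1, v≡2 (mod 17); (13|17)=+1, (2|17)=+1; sign (−1)^0·+1^-1·+1^0 = +1.
(a,b)_5: α=2, u≡4; β=2, v≡3 (mod 5); (4|5)=+1, (3|5)=-1; sign (−1)^0·+1^2·-1^2 = +1.
(a,b)_19: α=-1, u≡15; β=0, v≡9 (mod 19); (15|19)=-1, (9|19)=+1; sign (−1)^0·-1^0·+1^-1 = +1.
(a,b)_11: α=1, u≡8; β=0, v≡7 (mod 11); (8|11)=-1, (7|11)=-1; sign (−1)^0·-1^0·-1^1 = -1.
(a,b)_3: α=4, u≡1; β=-2, v≡2 (mod 3); (1|3)=+1, (2|3)=-1; sign (−1)^0·+1^-2·-1^4 = +1.
Ram(2926, 17) = {7, 11}; no ℚ_7-point on the conic.

[7, 11]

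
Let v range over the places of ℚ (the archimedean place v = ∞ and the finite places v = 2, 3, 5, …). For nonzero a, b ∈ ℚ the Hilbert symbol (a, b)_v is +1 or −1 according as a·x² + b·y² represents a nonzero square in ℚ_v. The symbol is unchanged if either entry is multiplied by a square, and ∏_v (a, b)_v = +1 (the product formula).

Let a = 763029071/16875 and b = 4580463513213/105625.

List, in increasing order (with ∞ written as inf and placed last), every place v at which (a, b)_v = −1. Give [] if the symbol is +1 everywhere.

[3, 23]

(a, b) ≡ (14973, 6293) mod (ℚ^×)²; places V = {2, 3, 5, 7, 13, 17, 23, 29, 31, ∞}.
(a,b)_3: α=-3, u≡2; β=2, v≡2 (mod 3); (2|3)=-1, (2|3)=-1; sign (−1)^0·-1^2·-1^-3 = -1.
(a,b)_2: α=0, β=0; u≡5, v≡5 (mod 8); ε(u)ε(v)=0·0, αω(v)=0·1, βω(u)=0·1; sum ≡ 0  ⇒  +1.
(a,b)_29: α=0, u≡7; β=1, v≡17 (mod 29); (7|29)=+1, (17|29)=-1; sign (−1)^0·+1^1·-1^0 = +1.
(a,b)_23: α=3, u≡11; β=4, v≡21 (mod 23); (11|23)=-1, (21|23)=-1; sign (−1)^0·-1^4·-1^3 = -1.
(a,b)_31: α=1, u≡25; β=1, v≡21 (mod 31); (25|31)=+1, (21|31)=-1; sign (−1)^1·+1^1·-1^1 = +1.
(a,b)_17: α=2, u≡8; β=2, v≡10 (mod 17); (8|17)=+1, (10|17)=-1; sign (−1)^0·+1^2·-1^2 = +1.
(a,b)_7: α=1, u≡4; β=1, v≡5 (mod 7); (4|7)=+1, (5|7)=-1; sign (−1)^1·+1^1·-1^1 = +1.
(a,b)_13: α=0, u≡12; β=-2, v≡3 (mod 13); (12|13)=+1, (3|13)=+1; sign (−1)^0·+1^-2·+1^0 = +1.
(a,b)_∞: sgn(14973)=+, sgn(6293)=+, so +1.
(a,b)_5: α=-4, u≡3; β=-4, v≡2 (mod 5); (3|5)=-1, (2|5)=-1; sign (−1)^0·-1^-4·-1^-4 = +1.
Ram(14973, 6293) = {3, 23}; no ℚ_3-point on the conic.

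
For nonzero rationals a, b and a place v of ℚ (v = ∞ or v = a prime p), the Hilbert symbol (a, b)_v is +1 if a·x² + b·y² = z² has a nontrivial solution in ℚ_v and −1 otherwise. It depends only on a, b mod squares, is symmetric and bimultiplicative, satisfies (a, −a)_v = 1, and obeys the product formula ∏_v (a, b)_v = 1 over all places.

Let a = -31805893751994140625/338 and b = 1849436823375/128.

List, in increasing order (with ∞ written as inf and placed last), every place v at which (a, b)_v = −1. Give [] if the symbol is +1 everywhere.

Mod squares: a ≡ -13090, b ≡ 30. Check v ∈ {∞, 2, 3, 5, 7, 11, 13, 17}.
v=11: a=11^1·(≡1), b=11^0·(≡6) mod 11; (1|11)=+1, (6|11)=-1; (−1)^{1·0·5}·(+1)^0·(-1)^1 = -1.
v=5: a=5^9·(≡3), b=5^3·(≡4) mod 5; (3|5)=-1, (4|5)=+1; (−1)^{9·3·2}·(-1)^3·(+1)^9 = -1.
v=2: v_2(a)=-1, v_2(b)=-7; units ≡ 7, 7 (mod 8); ε·ε+αω+βω = 1·1+-1·0+-7·0 ≡ 1  ⇒  (a,b)_2 = -1.
v=17: a=17^3·(≡3), b=17^4·(≡16) mod 17; (3|17)=-1, (16|17)=+1; (−1)^{3·4·8}·(-1)^4·(+1)^3 = +1.
v=13: a=13^-2·(≡12), b=13^0·(≡1) mod 13; (12|13)=+1, (1|13)=+1; (−1)^{-2·0·6}·(+1)^0·(+1)^-2 = +1.
v=7: a=7^1·(≡6), b=7^0·(≡4) mod 7; (6|7)=-1, (4|7)=+1; (−1)^{1·0·3}·(-1)^0·(+1)^1 = +1.
v=3: a=3^16·(≡2), b=3^11·(≡1) mod 3; (2|3)=-1, (1|3)=+1; (−1)^{16·11·1}·(-1)^11·(+1)^16 = -1.
v=∞: -13090 < 0 and 30 > 0  ⇒  (a,b)_∞ = +1.
|Ram(-13090, 30)| = 4, even; anisotropic at {2, 3, 5, 11}.

[2, 3, 5, 11]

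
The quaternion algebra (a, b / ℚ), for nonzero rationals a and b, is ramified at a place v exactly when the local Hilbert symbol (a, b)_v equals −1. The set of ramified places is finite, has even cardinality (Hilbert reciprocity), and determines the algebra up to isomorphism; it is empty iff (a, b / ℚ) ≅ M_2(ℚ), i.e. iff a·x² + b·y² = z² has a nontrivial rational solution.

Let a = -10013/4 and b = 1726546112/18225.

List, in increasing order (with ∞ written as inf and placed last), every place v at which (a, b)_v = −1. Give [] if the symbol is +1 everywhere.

[2, 17, 19, 31]

Mod squares: a ≡ -10013, b ≡ 323. Check v ∈ {∞, 2, 3, 5, 17, 19, 31}.
v=2: v_2(a)=-2, v_2(b)=6; units ≡ 3, 3 (mod 8); ε·ε+αω+βω = 1·1+-2·1+6·1 ≡ 1  ⇒  (a,b)_2 = -1.
v=3: a=3^0·(≡1), b=3^-6·(≡2) mod 3; (1|3)=+1, (2|3)=-1; (−1)^{0·-6·1}·(+1)^-6·(-1)^0 = +1.
v=5: a=5^0·(≡3), b=5^-2·(≡3) mod 5; (3|5)=-1, (3|5)=-1; (−1)^{0·-2·2}·(-1)^-2·(-1)^0 = +1.
v=19: a=19^1·(≡6), b=19^1·(≡1) mod 19; (6|19)=+1, (1|19)=+1; (−1)^{1·1·9}·(+1)^1·(+1)^1 = -1.
v=17: a=17^1·(≡10), b=17^5·(≡9) mod 17; (10|17)=-1, (9|17)=+1; (−1)^{1·5·8}·(-1)^5·(+1)^1 = -1.
v=31: a=31^1·(≡20), b=31^0·(≡22) mod 31; (20|31)=+1, (22|31)=-1; (−1)^{1·0·15}·(+1)^0·(-1)^1 = -1.
v=∞: -10013 < 0 and 323 > 0  ⇒  (a,b)_∞ = +1.
(-10013, 323 / ℚ) ramifies at {2, 17, 19, 31}: a division algebra.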